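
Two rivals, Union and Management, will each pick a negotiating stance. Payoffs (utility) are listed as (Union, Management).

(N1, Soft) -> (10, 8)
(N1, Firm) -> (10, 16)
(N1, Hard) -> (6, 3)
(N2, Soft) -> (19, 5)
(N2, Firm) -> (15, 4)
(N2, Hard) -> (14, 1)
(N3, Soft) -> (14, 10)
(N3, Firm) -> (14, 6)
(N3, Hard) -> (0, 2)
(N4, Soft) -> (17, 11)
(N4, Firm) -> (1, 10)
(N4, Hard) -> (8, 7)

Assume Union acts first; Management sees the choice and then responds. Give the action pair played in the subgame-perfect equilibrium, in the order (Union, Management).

Backward induction with Union moving first.
- N1: BR = Firm, leader payoff 10.
- N2: BR = Soft, leader payoff 19.
- N3: BR = Soft, leader payoff 14.
- N4: BR = Soft, leader payoff 17.
Maximizing over 10, 19, 14, 17, Union chooses N2. Subgame-perfect outcome: (N2, Soft) with payoffs (19, 5).

(N2, Soft)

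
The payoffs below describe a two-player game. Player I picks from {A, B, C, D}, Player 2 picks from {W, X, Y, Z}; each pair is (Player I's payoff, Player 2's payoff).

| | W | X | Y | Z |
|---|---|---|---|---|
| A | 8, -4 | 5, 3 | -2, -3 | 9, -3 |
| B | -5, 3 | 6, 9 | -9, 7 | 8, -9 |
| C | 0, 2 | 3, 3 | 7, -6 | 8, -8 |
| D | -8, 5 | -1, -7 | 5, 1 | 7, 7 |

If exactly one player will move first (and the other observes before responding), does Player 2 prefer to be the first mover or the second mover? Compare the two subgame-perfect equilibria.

If Player I leads: Player 2's best replies are A→X, B→X, C→X, D→Z; Player I's induced payoffs 5, 6, 3, 7; outcome (D, Z), payoffs (7, 7).
If Player 2 leads: Player I's best replies are W→A, X→B, Y→C, Z→A; Player 2's induced payoffs -4, 9, -6, -3; outcome (B, X), payoffs (6, 9).
Player 2 gets 9 moving first and 7 moving second, so Player 2 prefers to move first.

first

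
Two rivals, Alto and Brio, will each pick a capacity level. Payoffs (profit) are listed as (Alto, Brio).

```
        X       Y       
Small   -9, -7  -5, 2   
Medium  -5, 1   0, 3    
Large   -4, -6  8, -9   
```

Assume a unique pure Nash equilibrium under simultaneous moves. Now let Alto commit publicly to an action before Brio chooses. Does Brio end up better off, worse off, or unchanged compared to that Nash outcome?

better off

Backward induction with Alto moving first.
- Small → Brio plays Y (best of -7, 2); Alto gets -5.
- Medium → Brio plays Y (best of 1, 3); Alto gets 0.
- Large → Brio plays X (best of -6, -9); Alto gets -4.
Alto's induced payoffs are -5, 0, -4, so Alto commits to Medium. Subgame-perfect outcome: (Medium, Y) with payoffs (0, 3).
For the simultaneous game, intersect best replies.
Alto's best replies: X→Large; Y→Large.
Brio's best replies: Small→Y; Medium→Y; Large→X.
The unique mutual best reply is (Large, X), giving (-4, -6).
Brio earns 3 sequentially versus -6 at the Nash outcome: better off.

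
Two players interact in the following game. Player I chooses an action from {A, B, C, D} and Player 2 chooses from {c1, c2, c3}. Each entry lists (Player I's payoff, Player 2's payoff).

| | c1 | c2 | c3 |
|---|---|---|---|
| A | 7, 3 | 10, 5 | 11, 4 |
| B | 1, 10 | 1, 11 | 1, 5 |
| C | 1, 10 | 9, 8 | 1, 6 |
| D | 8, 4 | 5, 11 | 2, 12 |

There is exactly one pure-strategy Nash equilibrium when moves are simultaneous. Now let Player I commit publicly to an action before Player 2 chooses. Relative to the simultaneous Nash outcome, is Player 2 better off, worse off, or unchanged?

unchanged

Backward induction with Player I moving first.
- A → Player 2 plays c2 (best of 3, 5, 4); Player I gets 10.
- B → Player 2 plays c2 (best of 10, 11, 5); Player I gets 1.
- C → Player 2 plays c1 (best of 10, 8, 6); Player I gets 1.
- D → Player 2 plays c3 (best of 4, 11, 12); Player I gets 2.
Maximizing over 10, 1, 1, 2, Player I chooses A. Subgame-perfect outcome: (A, c2) with payoffs (10, 5).
Under simultaneous play:
Player I's best replies: c1→D; c2→A; c3→A.
Player 2's best replies: A→c2; B→c2; C→c1; D→c3.
The unique mutual best reply is (A, c2), giving (10, 5).
Player 2 earns 5 sequentially versus 5 at the Nash outcome: unchanged.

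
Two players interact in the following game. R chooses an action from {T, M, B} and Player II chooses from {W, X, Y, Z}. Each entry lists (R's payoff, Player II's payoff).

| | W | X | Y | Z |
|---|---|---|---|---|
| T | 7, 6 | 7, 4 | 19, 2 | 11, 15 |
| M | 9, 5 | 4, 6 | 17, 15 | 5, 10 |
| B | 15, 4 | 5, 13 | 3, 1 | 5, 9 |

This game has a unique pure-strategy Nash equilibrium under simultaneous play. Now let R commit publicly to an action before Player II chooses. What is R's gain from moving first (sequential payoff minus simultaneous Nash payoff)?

6

Backward induction with R moving first.
- T → Player II plays Z (best of 6, 4, 2, 15); R gets 11.
- M → Player II plays Y (best of 5, 6, 15, 10); R gets 17.
- B → Player II plays X (best of 4, 13, 1, 9); R gets 5.
Among 11, 17, 5, the best is 17 at M. Subgame-perfect outcome: (M, Y) with payoffs (17, 15).
Now find the simultaneous Nash equilibrium.
R's best replies: W→B; X→T; Y→T; Z→T.
Player II's best replies: T→Z; M→Y; B→X.
Only (T, Z) has each player best-responding; Nash payoffs (11, 15).
R's commitment gain: 17 − 11 = 6.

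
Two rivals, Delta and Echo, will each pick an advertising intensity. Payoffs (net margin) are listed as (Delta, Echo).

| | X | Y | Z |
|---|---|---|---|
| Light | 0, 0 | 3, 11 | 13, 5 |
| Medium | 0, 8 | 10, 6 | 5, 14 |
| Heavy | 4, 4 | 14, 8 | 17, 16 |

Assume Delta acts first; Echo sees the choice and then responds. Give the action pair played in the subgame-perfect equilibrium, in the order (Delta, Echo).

(Heavy, Z)

Echo best-responds to each possible Delta move:
- Light → Echo plays Y (best of 0, 11, 5); Delta gets 3.
- Medium → Echo plays Z (best of 8, 6, 14); Delta gets 5.
- Heavy → Echo plays Z (best of 4, 8, 16); Delta gets 17.
Maximizing over 3, 5, 17, Delta chooses Heavy. Subgame-perfect outcome: (Heavy, Z) with payoffs (17, 16).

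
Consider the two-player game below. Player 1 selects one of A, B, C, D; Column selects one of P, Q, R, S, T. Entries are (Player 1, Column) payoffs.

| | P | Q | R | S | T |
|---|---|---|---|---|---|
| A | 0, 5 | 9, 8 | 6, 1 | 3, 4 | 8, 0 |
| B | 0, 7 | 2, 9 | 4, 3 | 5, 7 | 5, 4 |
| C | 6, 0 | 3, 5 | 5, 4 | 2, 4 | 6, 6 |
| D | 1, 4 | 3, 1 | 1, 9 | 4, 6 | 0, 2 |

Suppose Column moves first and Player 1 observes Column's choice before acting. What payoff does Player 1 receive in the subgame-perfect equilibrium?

Backward induction with Column moving first.
- P → Player 1 plays C (best of 0, 0, 6, 1); Column gets 0.
- Q → Player 1 plays A (best of 9, 2, 3, 3); Column gets 8.
- R → Player 1 plays A (best of 6, 4, 5, 1); Column gets 1.
- S → Player 1 plays B (best of 3, 5, 2, 4); Column gets 7.
- T → Player 1 plays A (best of 8, 5, 6, 0); Column gets 0.
Among 0, 8, 1, 7, 0, the best is 8 at Q. Subgame-perfect outcome: (A, Q) with payoffs (9, 8).

9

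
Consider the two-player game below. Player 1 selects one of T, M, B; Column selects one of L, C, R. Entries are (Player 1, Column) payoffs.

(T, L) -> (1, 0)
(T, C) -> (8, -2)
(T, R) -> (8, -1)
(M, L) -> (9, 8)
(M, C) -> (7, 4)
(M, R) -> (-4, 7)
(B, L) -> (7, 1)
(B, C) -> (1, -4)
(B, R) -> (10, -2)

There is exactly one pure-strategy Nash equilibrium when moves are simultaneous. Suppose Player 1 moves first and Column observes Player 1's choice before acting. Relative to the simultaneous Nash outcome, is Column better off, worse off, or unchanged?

unchanged

Column best-responds to each possible Player 1 move:
- T: Column compares 0, -2, -1 and picks L; Player 1 would get 1.
- M: Column compares 8, 4, 7 and picks L; Player 1 would get 9.
- B: Column compares 1, -4, -2 and picks L; Player 1 would get 7.
Player 1's induced payoffs are 1, 9, 7, so Player 1 commits to M. Subgame-perfect outcome: (M, L) with payoffs (9, 8).
For the simultaneous game, intersect best replies.
Player 1's best replies: L→M; C→T; R→B.
Column's best replies: T→L; M→L; B→L.
The unique mutual best reply is (M, L), giving (9, 8).
Column earns 8 sequentially versus 8 at the Nash outcome: unchanged.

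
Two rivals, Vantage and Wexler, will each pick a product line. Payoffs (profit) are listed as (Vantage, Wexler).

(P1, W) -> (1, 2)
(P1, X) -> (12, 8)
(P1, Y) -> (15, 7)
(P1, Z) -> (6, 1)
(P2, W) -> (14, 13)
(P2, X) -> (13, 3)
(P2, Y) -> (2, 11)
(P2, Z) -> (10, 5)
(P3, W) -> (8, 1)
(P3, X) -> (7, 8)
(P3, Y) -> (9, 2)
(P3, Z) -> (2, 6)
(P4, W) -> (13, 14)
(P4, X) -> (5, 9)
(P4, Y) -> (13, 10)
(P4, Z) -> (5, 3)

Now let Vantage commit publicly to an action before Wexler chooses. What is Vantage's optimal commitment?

Wexler best-responds to each possible Vantage move:
- P1: Wexler compares 2, 8, 7, 1 and picks X; Vantage would get 12.
- P2: Wexler compares 13, 3, 11, 5 and picks W; Vantage would get 14.
- P3: Wexler compares 1, 8, 2, 6 and picks X; Vantage would get 7.
- P4: Wexler compares 14, 9, 10, 3 and picks W; Vantage would get 13.
Among 12, 14, 7, 13, the best is 14 at P2. Subgame-perfect outcome: (P2, W) with payoffs (14, 13).

P2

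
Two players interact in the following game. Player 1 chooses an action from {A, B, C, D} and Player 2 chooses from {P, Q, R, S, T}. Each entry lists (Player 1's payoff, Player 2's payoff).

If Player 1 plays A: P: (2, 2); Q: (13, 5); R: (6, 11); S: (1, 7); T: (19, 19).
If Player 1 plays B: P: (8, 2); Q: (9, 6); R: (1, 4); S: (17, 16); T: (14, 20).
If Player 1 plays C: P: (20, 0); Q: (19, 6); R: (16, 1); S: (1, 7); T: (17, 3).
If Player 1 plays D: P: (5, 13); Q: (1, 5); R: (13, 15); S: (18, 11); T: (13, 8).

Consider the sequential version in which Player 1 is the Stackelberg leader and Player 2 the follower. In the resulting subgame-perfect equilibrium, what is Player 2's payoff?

Player 2 best-responds to each possible Player 1 move:
- A: BR = T, leader payoff 19.
- B: BR = T, leader payoff 14.
- C: BR = S, leader payoff 1.
- D: BR = R, leader payoff 13.
Among 19, 14, 1, 13, the best is 19 at A. Subgame-perfect outcome: (A, T) with payoffs (19, 19).

19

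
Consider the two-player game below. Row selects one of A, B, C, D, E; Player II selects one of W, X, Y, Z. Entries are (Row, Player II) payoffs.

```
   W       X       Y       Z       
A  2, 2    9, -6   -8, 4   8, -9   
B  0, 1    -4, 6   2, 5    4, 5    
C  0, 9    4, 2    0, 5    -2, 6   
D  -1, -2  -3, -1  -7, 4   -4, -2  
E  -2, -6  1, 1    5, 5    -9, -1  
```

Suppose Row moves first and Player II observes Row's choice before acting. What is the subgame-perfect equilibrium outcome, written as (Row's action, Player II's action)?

Player II best-responds to each possible Row move:
- A → Player II plays Y (best of 2, -6, 4, -9); Row gets -8.
- B → Player II plays X (best of 1, 6, 5, 5); Row gets -4.
- C → Player II plays W (best of 9, 2, 5, 6); Row gets 0.
- D → Player II plays Y (best of -2, -1, 4, -2); Row gets -7.
- E → Player II plays Y (best of -6, 1, 5, -1); Row gets 5.
Row's induced payoffs are -8, -4, 0, -7, 5, so Row commits to E. Subgame-perfect outcome: (E, Y) with payoffs (5, 5).

(E, Y)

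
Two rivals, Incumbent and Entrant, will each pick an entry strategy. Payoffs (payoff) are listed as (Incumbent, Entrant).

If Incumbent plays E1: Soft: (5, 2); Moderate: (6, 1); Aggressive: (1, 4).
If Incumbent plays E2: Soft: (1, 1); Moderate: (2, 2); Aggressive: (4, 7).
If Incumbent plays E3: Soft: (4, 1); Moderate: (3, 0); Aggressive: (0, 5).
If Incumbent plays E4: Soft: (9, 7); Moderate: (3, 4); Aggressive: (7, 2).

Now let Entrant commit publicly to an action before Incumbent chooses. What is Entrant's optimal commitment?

Soft

Incumbent best-responds to each possible Entrant move:
- Soft → Incumbent plays E4 (best of 5, 1, 4, 9); Entrant gets 7.
- Moderate → Incumbent plays E1 (best of 6, 2, 3, 3); Entrant gets 1.
- Aggressive → Incumbent plays E4 (best of 1, 4, 0, 7); Entrant gets 2.
Maximizing over 7, 1, 2, Entrant chooses Soft. Subgame-perfect outcome: (E4, Soft) with payoffs (9, 7).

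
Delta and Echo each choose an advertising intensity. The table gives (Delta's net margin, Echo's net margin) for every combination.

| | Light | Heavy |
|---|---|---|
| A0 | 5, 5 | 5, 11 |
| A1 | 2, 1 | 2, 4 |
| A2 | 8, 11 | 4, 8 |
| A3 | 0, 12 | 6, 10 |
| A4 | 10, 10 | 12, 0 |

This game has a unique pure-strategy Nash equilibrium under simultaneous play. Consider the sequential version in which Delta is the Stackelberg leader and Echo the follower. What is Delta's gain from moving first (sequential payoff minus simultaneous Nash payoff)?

Solve by backward induction (Delta leads).
- A0: BR = Heavy, leader payoff 5.
- A1: BR = Heavy, leader payoff 2.
- A2: BR = Light, leader payoff 8.
- A3: BR = Light, leader payoff 0.
- A4: BR = Light, leader payoff 10.
Among 5, 2, 8, 0, 10, the best is 10 at A4. Subgame-perfect outcome: (A4, Light) with payoffs (10, 10).
For the simultaneous game, intersect best replies.
Delta's best replies: Light→A4; Heavy→A4.
Echo's best replies: A0→Heavy; A1→Heavy; A2→Light; A3→Light; A4→Light.
Only (A4, Light) has each player best-responding; Nash payoffs (10, 10).
Delta's commitment gain: 10 − 10 = 0.

0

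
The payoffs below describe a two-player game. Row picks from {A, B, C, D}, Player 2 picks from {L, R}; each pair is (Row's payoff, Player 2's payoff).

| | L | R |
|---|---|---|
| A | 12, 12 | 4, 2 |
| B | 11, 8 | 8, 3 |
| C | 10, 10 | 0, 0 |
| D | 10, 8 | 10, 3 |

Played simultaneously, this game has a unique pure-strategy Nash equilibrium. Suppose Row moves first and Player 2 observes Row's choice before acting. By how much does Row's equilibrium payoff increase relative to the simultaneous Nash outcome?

0

Player 2 best-responds to each possible Row move:
- A: BR = L, leader payoff 12.
- B: BR = L, leader payoff 11.
- C: BR = L, leader payoff 10.
- D: BR = L, leader payoff 10.
Row's induced payoffs are 12, 11, 10, 10, so Row commits to A. Subgame-perfect outcome: (A, L) with payoffs (12, 12).
Now find the simultaneous Nash equilibrium.
Row's best replies: L→A; R→D.
Player 2's best replies: A→L; B→L; C→L; D→L.
Only (A, L) has each player best-responding; Nash payoffs (12, 12).
Row's commitment gain: 12 − 12 = 0.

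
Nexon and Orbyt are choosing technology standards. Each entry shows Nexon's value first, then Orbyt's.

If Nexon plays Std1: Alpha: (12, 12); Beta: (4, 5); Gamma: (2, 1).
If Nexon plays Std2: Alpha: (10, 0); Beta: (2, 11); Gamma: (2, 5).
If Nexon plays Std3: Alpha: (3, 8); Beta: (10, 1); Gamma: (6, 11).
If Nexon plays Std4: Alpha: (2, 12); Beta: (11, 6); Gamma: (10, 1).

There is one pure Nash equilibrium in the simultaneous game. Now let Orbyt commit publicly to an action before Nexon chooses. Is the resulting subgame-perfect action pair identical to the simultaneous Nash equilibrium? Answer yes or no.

yes

Work backward from Nexon's decision.
- Alpha: BR = Std1, leader payoff 12.
- Beta: BR = Std4, leader payoff 6.
- Gamma: BR = Std4, leader payoff 1.
Among 12, 6, 1, the best is 12 at Alpha. Subgame-perfect outcome: (Std1, Alpha) with payoffs (12, 12).
For the simultaneous game, intersect best replies.
Nexon's best replies: Alpha→Std1; Beta→Std4; Gamma→Std4.
Orbyt's best replies: Std1→Alpha; Std2→Beta; Std3→Gamma; Std4→Alpha.
Only (Std1, Alpha) has each player best-responding; Nash payoffs (12, 12).
Sequential outcome (Std1, Alpha) coincides with the Nash profile (Std1, Alpha).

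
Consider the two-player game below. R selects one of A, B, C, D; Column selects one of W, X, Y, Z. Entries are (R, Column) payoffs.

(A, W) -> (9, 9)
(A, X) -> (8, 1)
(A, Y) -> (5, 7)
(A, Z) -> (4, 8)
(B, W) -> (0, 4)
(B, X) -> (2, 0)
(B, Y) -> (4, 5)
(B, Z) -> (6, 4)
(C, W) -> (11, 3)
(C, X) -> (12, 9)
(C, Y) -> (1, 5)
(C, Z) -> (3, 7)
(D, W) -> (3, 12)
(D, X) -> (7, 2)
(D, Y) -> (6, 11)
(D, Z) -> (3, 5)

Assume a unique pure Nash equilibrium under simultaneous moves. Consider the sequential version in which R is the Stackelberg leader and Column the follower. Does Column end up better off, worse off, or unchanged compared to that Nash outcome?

unchanged

Solve by backward induction (R leads).
- A: BR = W, leader payoff 9.
- B: BR = Y, leader payoff 4.
- C: BR = X, leader payoff 12.
- D: BR = W, leader payoff 3.
Maximizing over 9, 4, 12, 3, R chooses C. Subgame-perfect outcome: (C, X) with payoffs (12, 9).
Now find the simultaneous Nash equilibrium.
R's best replies: W→C; X→C; Y→D; Z→B.
Column's best replies: A→W; B→Y; C→X; D→W.
The unique mutual best reply is (C, X), giving (12, 9).
Column earns 9 sequentially versus 9 at the Nash outcome: unchanged.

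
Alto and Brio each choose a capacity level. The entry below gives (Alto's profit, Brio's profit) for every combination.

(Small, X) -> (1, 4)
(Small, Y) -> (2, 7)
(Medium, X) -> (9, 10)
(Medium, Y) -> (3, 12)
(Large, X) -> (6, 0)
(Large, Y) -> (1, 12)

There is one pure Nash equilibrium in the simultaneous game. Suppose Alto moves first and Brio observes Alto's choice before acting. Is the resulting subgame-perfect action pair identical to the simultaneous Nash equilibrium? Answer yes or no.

Work backward from Brio's decision.
- Small: BR = Y, leader payoff 2.
- Medium: BR = Y, leader payoff 3.
- Large: BR = Y, leader payoff 1.
Among 2, 3, 1, the best is 3 at Medium. Subgame-perfect outcome: (Medium, Y) with payoffs (3, 12).
For the simultaneous game, intersect best replies.
Alto's best replies: X→Medium; Y→Medium.
Brio's best replies: Small→Y; Medium→Y; Large→Y.
Only (Medium, Y) has each player best-responding; Nash payoffs (3, 12).
Sequential outcome (Medium, Y) coincides with the Nash profile (Medium, Y).

yes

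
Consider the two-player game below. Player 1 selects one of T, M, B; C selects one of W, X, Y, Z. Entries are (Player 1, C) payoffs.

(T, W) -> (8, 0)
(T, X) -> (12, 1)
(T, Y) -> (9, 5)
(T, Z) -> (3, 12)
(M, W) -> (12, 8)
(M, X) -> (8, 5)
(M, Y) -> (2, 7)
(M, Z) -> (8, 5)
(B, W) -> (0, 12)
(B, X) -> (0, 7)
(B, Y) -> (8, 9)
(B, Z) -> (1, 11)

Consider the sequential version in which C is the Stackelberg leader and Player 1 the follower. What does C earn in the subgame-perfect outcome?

Work backward from Player 1's decision.
- W: Player 1 compares 8, 12, 0 and picks M; C would get 8.
- X: Player 1 compares 12, 8, 0 and picks T; C would get 1.
- Y: Player 1 compares 9, 2, 8 and picks T; C would get 5.
- Z: Player 1 compares 3, 8, 1 and picks M; C would get 5.
C's induced payoffs are 8, 1, 5, 5, so C commits to W. Subgame-perfect outcome: (M, W) with payoffs (12, 8).

8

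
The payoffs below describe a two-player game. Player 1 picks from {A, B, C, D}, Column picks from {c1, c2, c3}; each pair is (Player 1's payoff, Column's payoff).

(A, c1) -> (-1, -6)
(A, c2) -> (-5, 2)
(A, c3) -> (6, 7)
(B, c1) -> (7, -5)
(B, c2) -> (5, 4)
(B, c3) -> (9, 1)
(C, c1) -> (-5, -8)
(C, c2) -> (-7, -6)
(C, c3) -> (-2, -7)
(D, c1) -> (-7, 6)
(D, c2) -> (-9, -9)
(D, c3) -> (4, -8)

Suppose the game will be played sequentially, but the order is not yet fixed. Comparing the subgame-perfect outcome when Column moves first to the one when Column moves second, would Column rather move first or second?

If Player 1 leads: Column's best replies are A→c3, B→c2, C→c2, D→c1; Player 1's induced payoffs 6, 5, -7, -7; outcome (A, c3), payoffs (6, 7).
If Column leads: Player 1's best replies are c1→B, c2→B, c3→B; Column's induced payoffs -5, 4, 1; outcome (B, c2), payoffs (5, 4).
Column gets 4 moving first and 7 moving second, so Column prefers to move second.

second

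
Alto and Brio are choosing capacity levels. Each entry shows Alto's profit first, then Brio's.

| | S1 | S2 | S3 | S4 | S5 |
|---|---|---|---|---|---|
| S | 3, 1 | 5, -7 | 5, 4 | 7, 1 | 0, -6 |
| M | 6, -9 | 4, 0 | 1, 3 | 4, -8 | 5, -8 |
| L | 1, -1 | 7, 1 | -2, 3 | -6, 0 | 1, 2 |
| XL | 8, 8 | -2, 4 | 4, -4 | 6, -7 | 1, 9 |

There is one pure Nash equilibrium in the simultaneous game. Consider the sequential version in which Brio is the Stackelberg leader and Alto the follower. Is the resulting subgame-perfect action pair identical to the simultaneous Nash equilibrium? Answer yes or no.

Alto best-responds to each possible Brio move:
- S1: BR = XL, leader payoff 8.
- S2: BR = L, leader payoff 1.
- S3: BR = S, leader payoff 4.
- S4: BR = S, leader payoff 1.
- S5: BR = M, leader payoff -8.
Brio's induced payoffs are 8, 1, 4, 1, -8, so Brio commits to S1. Subgame-perfect outcome: (XL, S1) with payoffs (8, 8).
Now find the simultaneous Nash equilibrium.
Alto's best replies: S1→XL; S2→L; S3→S; S4→S; S5→M.
Brio's best replies: S→S3; M→S3; L→S3; XL→S5.
The unique mutual best reply is (S, S3), giving (5, 4).
Sequential outcome (XL, S1) differs from the Nash profile (S, S3).

no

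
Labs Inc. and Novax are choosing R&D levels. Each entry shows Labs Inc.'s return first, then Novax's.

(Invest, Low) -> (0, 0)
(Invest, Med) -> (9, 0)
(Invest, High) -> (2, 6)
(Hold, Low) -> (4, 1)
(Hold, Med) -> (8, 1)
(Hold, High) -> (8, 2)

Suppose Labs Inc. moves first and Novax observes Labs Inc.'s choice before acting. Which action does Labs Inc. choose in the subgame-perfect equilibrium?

Hold

Novax best-responds to each possible Labs Inc. move:
- Invest: Novax compares 0, 0, 6 and picks High; Labs Inc. would get 2.
- Hold: Novax compares 1, 1, 2 and picks High; Labs Inc. would get 8.
Labs Inc.'s induced payoffs are 2, 8, so Labs Inc. commits to Hold. Subgame-perfect outcome: (Hold, High) with payoffs (8, 2).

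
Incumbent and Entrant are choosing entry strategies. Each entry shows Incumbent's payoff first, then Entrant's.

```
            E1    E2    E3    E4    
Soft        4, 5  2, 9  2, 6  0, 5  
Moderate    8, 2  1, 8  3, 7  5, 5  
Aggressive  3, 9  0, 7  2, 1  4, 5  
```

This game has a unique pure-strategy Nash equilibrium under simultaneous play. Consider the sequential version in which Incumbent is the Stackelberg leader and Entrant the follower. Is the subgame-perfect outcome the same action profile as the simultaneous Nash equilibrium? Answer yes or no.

Solve by backward induction (Incumbent leads).
- Soft: BR = E2, leader payoff 2.
- Moderate: BR = E2, leader payoff 1.
- Aggressive: BR = E1, leader payoff 3.
Incumbent's induced payoffs are 2, 1, 3, so Incumbent commits to Aggressive. Subgame-perfect outcome: (Aggressive, E1) with payoffs (3, 9).
Under simultaneous play:
Incumbent's best replies: E1→Moderate; E2→Soft; E3→Moderate; E4→Moderate.
Entrant's best replies: Soft→E2; Moderate→E2; Aggressive→E1.
Only (Soft, E2) has each player best-responding; Nash payoffs (2, 9).
Sequential outcome (Aggressive, E1) differs from the Nash profile (Soft, E2).

no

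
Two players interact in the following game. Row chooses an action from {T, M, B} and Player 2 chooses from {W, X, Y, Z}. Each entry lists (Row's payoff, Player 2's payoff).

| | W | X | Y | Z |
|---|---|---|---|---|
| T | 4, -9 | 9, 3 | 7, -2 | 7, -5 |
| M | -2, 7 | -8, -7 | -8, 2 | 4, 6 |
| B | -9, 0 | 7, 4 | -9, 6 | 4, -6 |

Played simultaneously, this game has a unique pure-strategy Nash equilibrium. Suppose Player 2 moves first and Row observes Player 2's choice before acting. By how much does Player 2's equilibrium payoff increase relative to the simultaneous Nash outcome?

Row best-responds to each possible Player 2 move:
- W: Row compares 4, -2, -9 and picks T; Player 2 would get -9.
- X: Row compares 9, -8, 7 and picks T; Player 2 would get 3.
- Y: Row compares 7, -8, -9 and picks T; Player 2 would get -2.
- Z: Row compares 7, 4, 4 and picks T; Player 2 would get -5.
Maximizing over -9, 3, -2, -5, Player 2 chooses X. Subgame-perfect outcome: (T, X) with payoffs (9, 3).
For the simultaneous game, intersect best replies.
Row's best replies: W→T; X→T; Y→T; Z→T.
Player 2's best replies: T→X; M→W; B→Y.
Only (T, X) has each player best-responding; Nash payoffs (9, 3).
Player 2's commitment gain: 3 − 3 = 0.

0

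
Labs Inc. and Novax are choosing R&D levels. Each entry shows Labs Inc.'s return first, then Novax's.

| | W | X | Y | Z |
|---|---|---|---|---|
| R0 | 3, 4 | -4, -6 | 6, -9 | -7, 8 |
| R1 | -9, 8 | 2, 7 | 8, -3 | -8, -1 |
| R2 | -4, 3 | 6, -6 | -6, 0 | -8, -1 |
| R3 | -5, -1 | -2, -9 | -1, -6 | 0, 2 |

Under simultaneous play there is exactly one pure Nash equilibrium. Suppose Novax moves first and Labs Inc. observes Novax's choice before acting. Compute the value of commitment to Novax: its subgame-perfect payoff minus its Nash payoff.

2

Work backward from Labs Inc.'s decision.
- W: Labs Inc. compares 3, -9, -4, -5 and picks R0; Novax would get 4.
- X: Labs Inc. compares -4, 2, 6, -2 and picks R2; Novax would get -6.
- Y: Labs Inc. compares 6, 8, -6, -1 and picks R1; Novax would get -3.
- Z: Labs Inc. compares -7, -8, -8, 0 and picks R3; Novax would get 2.
Maximizing over 4, -6, -3, 2, Novax chooses W. Subgame-perfect outcome: (R0, W) with payoffs (3, 4).
Under simultaneous play:
Labs Inc.'s best replies: W→R0; X→R2; Y→R1; Z→R3.
Novax's best replies: R0→Z; R1→W; R2→W; R3→Z.
The unique mutual best reply is (R3, Z), giving (0, 2).
Novax's commitment gain: 4 − 2 = 2.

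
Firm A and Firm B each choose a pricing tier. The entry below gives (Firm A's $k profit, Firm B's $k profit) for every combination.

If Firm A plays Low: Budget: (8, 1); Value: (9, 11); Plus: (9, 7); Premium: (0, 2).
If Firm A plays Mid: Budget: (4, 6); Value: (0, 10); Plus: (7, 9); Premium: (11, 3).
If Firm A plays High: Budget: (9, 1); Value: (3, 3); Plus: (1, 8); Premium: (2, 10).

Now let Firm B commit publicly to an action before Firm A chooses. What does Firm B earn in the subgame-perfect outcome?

11

Work backward from Firm A's decision.
- Budget: BR = High, leader payoff 1.
- Value: BR = Low, leader payoff 11.
- Plus: BR = Low, leader payoff 7.
- Premium: BR = Mid, leader payoff 3.
Among 1, 11, 7, 3, the best is 11 at Value. Subgame-perfect outcome: (Low, Value) with payoffs (9, 11).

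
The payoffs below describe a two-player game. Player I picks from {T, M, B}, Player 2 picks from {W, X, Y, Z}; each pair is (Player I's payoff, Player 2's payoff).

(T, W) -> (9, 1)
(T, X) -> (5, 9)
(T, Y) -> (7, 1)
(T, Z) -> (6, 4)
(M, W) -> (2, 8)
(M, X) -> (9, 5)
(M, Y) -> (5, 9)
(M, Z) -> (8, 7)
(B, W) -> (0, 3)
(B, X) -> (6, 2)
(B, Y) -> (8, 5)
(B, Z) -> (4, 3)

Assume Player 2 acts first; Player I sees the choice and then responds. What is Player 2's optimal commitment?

Z

Player I best-responds to each possible Player 2 move:
- W: Player I compares 9, 2, 0 and picks T; Player 2 would get 1.
- X: Player I compares 5, 9, 6 and picks M; Player 2 would get 5.
- Y: Player I compares 7, 5, 8 and picks B; Player 2 would get 5.
- Z: Player I compares 6, 8, 4 and picks M; Player 2 would get 7.
Player 2's induced payoffs are 1, 5, 5, 7, so Player 2 commits to Z. Subgame-perfect outcome: (M, Z) with payoffs (8, 7).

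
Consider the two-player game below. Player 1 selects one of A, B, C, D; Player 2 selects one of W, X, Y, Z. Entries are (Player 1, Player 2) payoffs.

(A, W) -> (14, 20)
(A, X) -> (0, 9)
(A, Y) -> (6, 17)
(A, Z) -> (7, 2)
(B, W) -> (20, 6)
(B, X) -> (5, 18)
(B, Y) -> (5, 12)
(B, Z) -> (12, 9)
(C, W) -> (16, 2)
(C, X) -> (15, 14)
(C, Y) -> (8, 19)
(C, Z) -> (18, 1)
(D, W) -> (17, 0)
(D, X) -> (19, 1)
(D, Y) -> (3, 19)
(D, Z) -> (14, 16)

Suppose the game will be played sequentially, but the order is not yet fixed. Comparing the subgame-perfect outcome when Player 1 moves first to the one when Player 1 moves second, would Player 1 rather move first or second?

If Player 1 leads: Player 2's best replies are A→W, B→X, C→Y, D→Y; Player 1's induced payoffs 14, 5, 8, 3; outcome (A, W), payoffs (14, 20).
If Player 2 leads: Player 1's best replies are W→B, X→D, Y→C, Z→C; Player 2's induced payoffs 6, 1, 19, 1; outcome (C, Y), payoffs (8, 19).
Player 1 gets 14 moving first and 8 moving second, so Player 1 prefers to move first.

first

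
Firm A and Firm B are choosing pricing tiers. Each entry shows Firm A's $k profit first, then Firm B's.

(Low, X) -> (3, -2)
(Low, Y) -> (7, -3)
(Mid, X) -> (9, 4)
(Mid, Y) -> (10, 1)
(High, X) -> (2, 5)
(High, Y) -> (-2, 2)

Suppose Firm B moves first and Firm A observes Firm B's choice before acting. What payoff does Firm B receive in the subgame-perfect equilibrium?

Backward induction with Firm B moving first.
- X: Firm A compares 3, 9, 2 and picks Mid; Firm B would get 4.
- Y: Firm A compares 7, 10, -2 and picks Mid; Firm B would get 1.
Maximizing over 4, 1, Firm B chooses X. Subgame-perfect outcome: (Mid, X) with payoffs (9, 4).

4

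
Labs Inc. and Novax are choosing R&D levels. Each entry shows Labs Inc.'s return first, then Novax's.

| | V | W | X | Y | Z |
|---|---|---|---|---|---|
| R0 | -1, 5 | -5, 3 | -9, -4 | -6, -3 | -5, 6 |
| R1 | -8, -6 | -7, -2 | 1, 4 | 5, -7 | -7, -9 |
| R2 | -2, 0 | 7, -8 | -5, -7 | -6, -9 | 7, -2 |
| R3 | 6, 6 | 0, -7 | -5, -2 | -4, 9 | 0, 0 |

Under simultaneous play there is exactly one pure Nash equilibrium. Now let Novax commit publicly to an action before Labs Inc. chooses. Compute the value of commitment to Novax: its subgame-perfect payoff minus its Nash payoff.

2

Labs Inc. best-responds to each possible Novax move:
- V → Labs Inc. plays R3 (best of -1, -8, -2, 6); Novax gets 6.
- W → Labs Inc. plays R2 (best of -5, -7, 7, 0); Novax gets -8.
- X → Labs Inc. plays R1 (best of -9, 1, -5, -5); Novax gets 4.
- Y → Labs Inc. plays R1 (best of -6, 5, -6, -4); Novax gets -7.
- Z → Labs Inc. plays R2 (best of -5, -7, 7, 0); Novax gets -2.
Maximizing over 6, -8, 4, -7, -2, Novax chooses V. Subgame-perfect outcome: (R3, V) with payoffs (6, 6).
Under simultaneous play:
Labs Inc.'s best replies: V→R3; W→R2; X→R1; Y→R1; Z→R2.
Novax's best replies: R0→Z; R1→X; R2→V; R3→Y.
The unique mutual best reply is (R1, X), giving (1, 4).
Novax's commitment gain: 6 − 4 = 2.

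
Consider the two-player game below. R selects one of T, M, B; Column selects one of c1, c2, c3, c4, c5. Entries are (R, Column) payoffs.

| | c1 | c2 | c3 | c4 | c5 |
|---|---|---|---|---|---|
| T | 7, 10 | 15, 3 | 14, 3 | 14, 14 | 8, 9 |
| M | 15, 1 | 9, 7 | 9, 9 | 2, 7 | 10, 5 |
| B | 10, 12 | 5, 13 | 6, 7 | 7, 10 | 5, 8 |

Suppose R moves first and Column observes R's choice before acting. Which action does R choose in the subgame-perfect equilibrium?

T

Solve by backward induction (R leads).
- T: BR = c4, leader payoff 14.
- M: BR = c3, leader payoff 9.
- B: BR = c2, leader payoff 5.
Among 14, 9, 5, the best is 14 at T. Subgame-perfect outcome: (T, c4) with payoffs (14, 14).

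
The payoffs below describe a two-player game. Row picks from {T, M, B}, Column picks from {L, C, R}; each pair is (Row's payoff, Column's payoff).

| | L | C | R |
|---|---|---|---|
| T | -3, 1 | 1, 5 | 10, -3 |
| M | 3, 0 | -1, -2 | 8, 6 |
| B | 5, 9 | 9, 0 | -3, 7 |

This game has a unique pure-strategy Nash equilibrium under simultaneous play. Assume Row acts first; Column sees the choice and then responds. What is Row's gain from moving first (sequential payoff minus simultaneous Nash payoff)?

3

Solve by backward induction (Row leads).
- T: Column compares 1, 5, -3 and picks C; Row would get 1.
- M: Column compares 0, -2, 6 and picks R; Row would get 8.
- B: Column compares 9, 0, 7 and picks L; Row would get 5.
Row's induced payoffs are 1, 8, 5, so Row commits to M. Subgame-perfect outcome: (M, R) with payoffs (8, 6).
Now find the simultaneous Nash equilibrium.
Row's best replies: L→B; C→B; R→T.
Column's best replies: T→C; M→R; B→L.
Only (B, L) has each player best-responding; Nash payoffs (5, 9).
Row's commitment gain: 8 − 5 = 3.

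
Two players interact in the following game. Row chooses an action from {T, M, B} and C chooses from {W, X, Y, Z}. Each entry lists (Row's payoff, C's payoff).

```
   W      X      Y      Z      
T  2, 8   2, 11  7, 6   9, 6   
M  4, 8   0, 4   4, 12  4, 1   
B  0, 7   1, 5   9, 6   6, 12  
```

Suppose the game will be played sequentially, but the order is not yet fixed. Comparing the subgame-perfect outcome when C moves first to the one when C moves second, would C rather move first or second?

second

If Row leads: C's best replies are T→X, M→Y, B→Z; Row's induced payoffs 2, 4, 6; outcome (B, Z), payoffs (6, 12).
If C leads: Row's best replies are W→M, X→T, Y→B, Z→T; C's induced payoffs 8, 11, 6, 6; outcome (T, X), payoffs (2, 11).
C gets 11 moving first and 12 moving second, so C prefers to move second.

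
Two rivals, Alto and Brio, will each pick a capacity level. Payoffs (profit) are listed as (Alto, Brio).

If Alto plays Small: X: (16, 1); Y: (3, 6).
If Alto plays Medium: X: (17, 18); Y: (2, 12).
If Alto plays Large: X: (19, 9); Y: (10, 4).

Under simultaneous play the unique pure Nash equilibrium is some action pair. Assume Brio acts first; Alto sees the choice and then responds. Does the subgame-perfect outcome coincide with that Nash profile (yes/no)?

Work backward from Alto's decision.
- X → Alto plays Large (best of 16, 17, 19); Brio gets 9.
- Y → Alto plays Large (best of 3, 2, 10); Brio gets 4.
Maximizing over 9, 4, Brio chooses X. Subgame-perfect outcome: (Large, X) with payoffs (19, 9).
For the simultaneous game, intersect best replies.
Alto's best replies: X→Large; Y→Large.
Brio's best replies: Small→Y; Medium→X; Large→X.
Only (Large, X) has each player best-responding; Nash payoffs (19, 9).
Sequential outcome (Large, X) coincides with the Nash profile (Large, X).

yes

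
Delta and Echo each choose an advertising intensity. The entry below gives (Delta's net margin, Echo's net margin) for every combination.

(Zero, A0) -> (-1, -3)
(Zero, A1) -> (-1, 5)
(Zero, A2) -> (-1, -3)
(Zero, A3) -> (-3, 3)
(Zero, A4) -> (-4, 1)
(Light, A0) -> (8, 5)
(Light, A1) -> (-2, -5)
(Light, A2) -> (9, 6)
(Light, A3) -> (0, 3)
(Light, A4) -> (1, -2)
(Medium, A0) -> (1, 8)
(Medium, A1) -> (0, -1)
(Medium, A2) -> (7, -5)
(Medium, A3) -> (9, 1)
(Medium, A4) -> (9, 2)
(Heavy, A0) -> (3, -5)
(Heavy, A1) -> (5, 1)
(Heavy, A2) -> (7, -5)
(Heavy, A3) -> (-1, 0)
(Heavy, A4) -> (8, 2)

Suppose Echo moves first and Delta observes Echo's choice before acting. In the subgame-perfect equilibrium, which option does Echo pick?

A2

Work backward from Delta's decision.
- A0 → Delta plays Light (best of -1, 8, 1, 3); Echo gets 5.
- A1 → Delta plays Heavy (best of -1, -2, 0, 5); Echo gets 1.
- A2 → Delta plays Light (best of -1, 9, 7, 7); Echo gets 6.
- A3 → Delta plays Medium (best of -3, 0, 9, -1); Echo gets 1.
- A4 → Delta plays Medium (best of -4, 1, 9, 8); Echo gets 2.
Echo's induced payoffs are 5, 1, 6, 1, 2, so Echo commits to A2. Subgame-perfect outcome: (Light, A2) with payoffs (9, 6).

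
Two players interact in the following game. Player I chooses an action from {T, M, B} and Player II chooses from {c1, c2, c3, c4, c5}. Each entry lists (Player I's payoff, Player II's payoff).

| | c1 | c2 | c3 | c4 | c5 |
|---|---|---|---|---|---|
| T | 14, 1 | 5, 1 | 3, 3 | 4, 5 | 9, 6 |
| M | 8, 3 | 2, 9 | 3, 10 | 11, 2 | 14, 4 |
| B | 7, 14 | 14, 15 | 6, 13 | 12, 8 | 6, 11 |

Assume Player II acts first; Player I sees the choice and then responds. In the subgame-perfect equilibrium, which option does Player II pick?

Work backward from Player I's decision.
- c1: Player I compares 14, 8, 7 and picks T; Player II would get 1.
- c2: Player I compares 5, 2, 14 and picks B; Player II would get 15.
- c3: Player I compares 3, 3, 6 and picks B; Player II would get 13.
- c4: Player I compares 4, 11, 12 and picks B; Player II would get 8.
- c5: Player I compares 9, 14, 6 and picks M; Player II would get 4.
Maximizing over 1, 15, 13, 8, 4, Player II chooses c2. Subgame-perfect outcome: (B, c2) with payoffs (14, 15).

c2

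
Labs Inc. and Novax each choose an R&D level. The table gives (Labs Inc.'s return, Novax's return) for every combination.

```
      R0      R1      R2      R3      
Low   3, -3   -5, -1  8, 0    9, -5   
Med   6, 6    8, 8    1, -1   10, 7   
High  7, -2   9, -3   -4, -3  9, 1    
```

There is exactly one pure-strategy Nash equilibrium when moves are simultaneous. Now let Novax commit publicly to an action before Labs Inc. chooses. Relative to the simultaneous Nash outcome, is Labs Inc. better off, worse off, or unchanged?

better off

Backward induction with Novax moving first.
- R0: Labs Inc. compares 3, 6, 7 and picks High; Novax would get -2.
- R1: Labs Inc. compares -5, 8, 9 and picks High; Novax would get -3.
- R2: Labs Inc. compares 8, 1, -4 and picks Low; Novax would get 0.
- R3: Labs Inc. compares 9, 10, 9 and picks Med; Novax would get 7.
Among -2, -3, 0, 7, the best is 7 at R3. Subgame-perfect outcome: (Med, R3) with payoffs (10, 7).
Now find the simultaneous Nash equilibrium.
Labs Inc.'s best replies: R0→High; R1→High; R2→Low; R3→Med.
Novax's best replies: Low→R2; Med→R1; High→R3.
Only (Low, R2) has each player best-responding; Nash payoffs (8, 0).
Labs Inc. earns 10 sequentially versus 8 at the Nash outcome: better off.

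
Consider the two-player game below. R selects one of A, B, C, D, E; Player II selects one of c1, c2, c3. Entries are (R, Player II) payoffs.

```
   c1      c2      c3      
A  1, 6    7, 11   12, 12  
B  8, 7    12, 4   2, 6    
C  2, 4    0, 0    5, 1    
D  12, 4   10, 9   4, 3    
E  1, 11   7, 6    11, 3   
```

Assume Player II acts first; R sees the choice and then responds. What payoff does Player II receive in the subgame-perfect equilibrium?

12

Solve by backward induction (Player II leads).
- c1: R compares 1, 8, 2, 12, 1 and picks D; Player II would get 4.
- c2: R compares 7, 12, 0, 10, 7 and picks B; Player II would get 4.
- c3: R compares 12, 2, 5, 4, 11 and picks A; Player II would get 12.
Among 4, 4, 12, the best is 12 at c3. Subgame-perfect outcome: (A, c3) with payoffs (12, 12).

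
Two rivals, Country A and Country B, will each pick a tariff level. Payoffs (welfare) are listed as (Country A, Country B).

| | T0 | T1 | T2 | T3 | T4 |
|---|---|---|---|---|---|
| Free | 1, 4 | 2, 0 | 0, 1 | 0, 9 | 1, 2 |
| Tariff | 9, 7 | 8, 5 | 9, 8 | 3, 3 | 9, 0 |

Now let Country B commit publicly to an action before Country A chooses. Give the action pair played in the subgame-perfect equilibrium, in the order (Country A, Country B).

Backward induction with Country B moving first.
- T0 → Country A plays Tariff (best of 1, 9); Country B gets 7.
- T1 → Country A plays Tariff (best of 2, 8); Country B gets 5.
- T2 → Country A plays Tariff (best of 0, 9); Country B gets 8.
- T3 → Country A plays Tariff (best of 0, 3); Country B gets 3.
- T4 → Country A plays Tariff (best of 1, 9); Country B gets 0.
Among 7, 5, 8, 3, 0, the best is 8 at T2. Subgame-perfect outcome: (Tariff, T2) with payoffs (9, 8).

(Tariff, T2)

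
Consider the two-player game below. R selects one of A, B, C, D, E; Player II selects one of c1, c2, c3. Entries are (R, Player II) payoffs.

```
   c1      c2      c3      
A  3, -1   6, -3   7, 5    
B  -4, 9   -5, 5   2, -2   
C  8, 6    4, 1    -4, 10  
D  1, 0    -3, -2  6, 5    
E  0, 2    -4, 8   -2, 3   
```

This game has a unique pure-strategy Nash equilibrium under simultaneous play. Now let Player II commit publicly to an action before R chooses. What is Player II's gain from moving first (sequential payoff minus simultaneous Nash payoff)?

Backward induction with Player II moving first.
- c1: BR = C, leader payoff 6.
- c2: BR = A, leader payoff -3.
- c3: BR = A, leader payoff 5.
Maximizing over 6, -3, 5, Player II chooses c1. Subgame-perfect outcome: (C, c1) with payoffs (8, 6).
Now find the simultaneous Nash equilibrium.
R's best replies: c1→C; c2→A; c3→A.
Player II's best replies: A→c3; B→c1; C→c3; D→c3; E→c2.
Only (A, c3) has each player best-responding; Nash payoffs (7, 5).
Player II's commitment gain: 6 − 5 = 1.

1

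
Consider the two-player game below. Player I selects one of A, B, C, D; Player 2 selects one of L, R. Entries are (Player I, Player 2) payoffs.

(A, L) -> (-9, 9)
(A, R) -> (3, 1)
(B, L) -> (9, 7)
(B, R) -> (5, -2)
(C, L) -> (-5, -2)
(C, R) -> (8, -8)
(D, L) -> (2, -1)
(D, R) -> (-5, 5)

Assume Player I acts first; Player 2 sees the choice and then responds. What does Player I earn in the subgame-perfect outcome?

Work backward from Player 2's decision.
- A → Player 2 plays L (best of 9, 1); Player I gets -9.
- B → Player 2 plays L (best of 7, -2); Player I gets 9.
- C → Player 2 plays L (best of -2, -8); Player I gets -5.
- D → Player 2 plays R (best of -1, 5); Player I gets -5.
Player I's induced payoffs are -9, 9, -5, -5, so Player I commits to B. Subgame-perfect outcome: (B, L) with payoffs (9, 7).

9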